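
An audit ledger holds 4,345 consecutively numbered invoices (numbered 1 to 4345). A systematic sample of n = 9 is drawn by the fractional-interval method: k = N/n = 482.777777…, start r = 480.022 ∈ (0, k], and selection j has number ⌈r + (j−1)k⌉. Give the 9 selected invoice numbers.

j=1: r + 0k = 480.022 → ⌈·⌉ = 481
j=2: r + 1k = 962.799777… → ⌈·⌉ = 963
j=3: r + 2k = 1445.577555… → ⌈·⌉ = 1446
j=4: r + 3k = 1928.355333… → ⌈·⌉ = 1929
j=5: r + 4k = 2411.133111… → ⌈·⌉ = 2412
j=6: r + 5k = 2893.910888… → ⌈·⌉ = 2894
j=7: r + 6k = 3376.688666… → ⌈·⌉ = 3377
j=8: r + 7k = 3859.466444… → ⌈·⌉ = 3860
j=9: r + 8k = 4342.244222… → ⌈·⌉ = 4343

481, 963, 1446, 1929, 2412, 2894, 3377, 3860, 4343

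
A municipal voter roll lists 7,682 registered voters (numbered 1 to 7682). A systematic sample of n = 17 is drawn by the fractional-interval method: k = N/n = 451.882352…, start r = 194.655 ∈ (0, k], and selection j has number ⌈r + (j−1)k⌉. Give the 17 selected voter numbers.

195, 647, 1099, 1551, 2003, 2455, 2906, 3358, 3810, 4262, 4714, 5166, 5618, 6070, 6522, 6973, 7425

j=1: r + 0k = 194.655 → ⌈·⌉ = 195
j=2: r + 1k = 646.537352… → ⌈·⌉ = 647
j=3: r + 2k = 1098.419705… → ⌈·⌉ = 1099
j=4: r + 3k = 1550.302058… → ⌈·⌉ = 1551
j=5: r + 4k = 2002.184411… → ⌈·⌉ = 2003
j=6: r + 5k = 2454.066764… → ⌈·⌉ = 2455
j=7: r + 6k = 2905.949117… → ⌈·⌉ = 2906
j=8: r + 7k = 3357.831470… → ⌈·⌉ = 3358
j=9: r + 8k = 3809.713823… → ⌈·⌉ = 3810
j=10: r + 9k = 4261.596176… → ⌈·⌉ = 4262
j=11: r + 10k = 4713.478529… → ⌈·⌉ = 4714
j=12: r + 11k = 5165.360882… → ⌈·⌉ = 5166
j=13: r + 12k = 5617.243235… → ⌈·⌉ = 5618
j=14: r + 13k = 6069.125588… → ⌈·⌉ = 6070
j=15: r + 14k = 6521.007941… → ⌈·⌉ = 6522
j=16: r + 15k = 6972.890294… → ⌈·⌉ = 6973
j=17: r + 16k = 7424.772647… → ⌈·⌉ = 7425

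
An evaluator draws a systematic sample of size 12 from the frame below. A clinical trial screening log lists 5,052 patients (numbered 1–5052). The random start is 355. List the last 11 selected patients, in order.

k = N/n = 5052/12 = 421
2nd selection = 355 + 1×421 = 776
3rd: 776 + 421 = 1197
4th: 1197 + 421 = 1618
5th: 1618 + 421 = 2039
6th: 2039 + 421 = 2460
7th: 2460 + 421 = 2881
8th: 2881 + 421 = 3302
9th: 3302 + 421 = 3723
10th: 3723 + 421 = 4144
11th: 4144 + 421 = 4565
12th: 4565 + 421 = 4986

776, 1197, 1618, 2039, 2460, 2881, 3302, 3723, 4144, 4565, 4986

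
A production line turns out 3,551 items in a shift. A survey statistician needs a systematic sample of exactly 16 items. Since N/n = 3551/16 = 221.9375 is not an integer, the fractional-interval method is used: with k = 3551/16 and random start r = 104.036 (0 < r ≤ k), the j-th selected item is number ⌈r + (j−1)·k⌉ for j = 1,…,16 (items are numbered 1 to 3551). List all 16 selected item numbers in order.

105, 326, 548, 770, 992, 1214, 1436, 1658, 1880, 2102, 2324, 2546, 2768, 2990, 3212, 3434

j=1: r + 0k = 104.036 → ⌈·⌉ = 105
j=2: r + 1k = 325.9735 → ⌈·⌉ = 326
j=3: r + 2k = 547.911 → ⌈·⌉ = 548
j=4: r + 3k = 769.8485 → ⌈·⌉ = 770
j=5: r + 4k = 991.786 → ⌈·⌉ = 992
j=6: r + 5k = 1213.7235 → ⌈·⌉ = 1214
j=7: r + 6k = 1435.661 → ⌈·⌉ = 1436
j=8: r + 7k = 1657.5985 → ⌈·⌉ = 1658
j=9: r + 8k = 1879.536 → ⌈·⌉ = 1880
j=10: r + 9k = 2101.4735 → ⌈·⌉ = 2102
j=11: r + 10k = 2323.411 → ⌈·⌉ = 2324
j=12: r + 11k = 2545.3485 → ⌈·⌉ = 2546
j=13: r + 12k = 2767.286 → ⌈·⌉ = 2768
j=14: r + 13k = 2989.2235 → ⌈·⌉ = 2990
j=15: r + 14k = 3211.161 → ⌈·⌉ = 3212
j=16: r + 15k = 3433.0985 → ⌈·⌉ = 3434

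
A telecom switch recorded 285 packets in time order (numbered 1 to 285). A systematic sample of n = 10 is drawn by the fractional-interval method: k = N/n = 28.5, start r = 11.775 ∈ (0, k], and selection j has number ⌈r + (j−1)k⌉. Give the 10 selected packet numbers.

j=1: r + 0k = 11.775 → ⌈·⌉ = 12
j=2: r + 1k = 40.275 → ⌈·⌉ = 41
j=3: r + 2k = 68.775 → ⌈·⌉ = 69
j=4: r + 3k = 97.275 → ⌈·⌉ = 98
j=5: r + 4k = 125.775 → ⌈·⌉ = 126
j=6: r + 5k = 154.275 → ⌈·⌉ = 155
j=7: r + 6k = 182.775 → ⌈·⌉ = 183
j=8: r + 7k = 211.275 → ⌈·⌉ = 212
j=9: r + 8k = 239.775 → ⌈·⌉ = 240
j=10: r + 9k = 268.275 → ⌈·⌉ = 269

12, 41, 69, 98, 126, 155, 183, 212, 240, 269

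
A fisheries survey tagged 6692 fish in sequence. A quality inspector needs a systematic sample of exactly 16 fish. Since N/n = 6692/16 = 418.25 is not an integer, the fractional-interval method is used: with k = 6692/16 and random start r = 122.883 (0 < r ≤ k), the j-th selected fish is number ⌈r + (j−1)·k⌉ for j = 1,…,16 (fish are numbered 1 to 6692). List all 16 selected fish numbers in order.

j=1: r + 0k = 122.883 → ⌈·⌉ = 123
j=2: r + 1k = 541.133 → ⌈·⌉ = 542
j=3: r + 2k = 959.383 → ⌈·⌉ = 960
j=4: r + 3k = 1377.633 → ⌈·⌉ = 1378
j=5: r + 4k = 1795.883 → ⌈·⌉ = 1796
j=6: r + 5k = 2214.133 → ⌈·⌉ = 2215
j=7: r + 6k = 2632.383 → ⌈·⌉ = 2633
j=8: r + 7k = 3050.633 → ⌈·⌉ = 3051
j=9: r + 8k = 3468.883 → ⌈·⌉ = 3469
j=10: r + 9k = 3887.133 → ⌈·⌉ = 3888
j=11: r + 10k = 4305.383 → ⌈·⌉ = 4306
j=12: r + 11k = 4723.633 → ⌈·⌉ = 4724
j=13: r + 12k = 5141.883 → ⌈·⌉ = 5142
j=14: r + 13k = 5560.133 → ⌈·⌉ = 5561
j=15: r + 14k = 5978.383 → ⌈·⌉ = 5979
j=16: r + 15k = 6396.633 → ⌈·⌉ = 6397

123, 542, 960, 1378, 1796, 2215, 2633, 3051, 3469, 3888, 4306, 4724, 5142, 5561, 5979, 6397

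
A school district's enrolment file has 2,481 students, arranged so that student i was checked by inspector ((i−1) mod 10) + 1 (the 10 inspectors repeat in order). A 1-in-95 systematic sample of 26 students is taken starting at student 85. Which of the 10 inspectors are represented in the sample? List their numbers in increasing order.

5, 10

Consecutive selections differ by k = 95, so their inspector numbers differ by 95 mod 10 = 5.
gcd(95, 10) = 5, so the sample visits 10/5 = 2 distinct residues mod 10.
Start 85 is inspector 5; the inspectors hit are 5, 10.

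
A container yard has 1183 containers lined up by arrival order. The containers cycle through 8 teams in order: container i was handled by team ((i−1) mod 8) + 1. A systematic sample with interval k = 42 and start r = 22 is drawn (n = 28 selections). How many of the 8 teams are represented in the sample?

4

Consecutive selections differ by k = 42, so their team numbers differ by 42 mod 8 = 2.
gcd(42, 8) = 2, so the sample visits 8/2 = 4 distinct residues mod 8.
Start 22 is team 6; the teams hit are 2, 4, 6, 8.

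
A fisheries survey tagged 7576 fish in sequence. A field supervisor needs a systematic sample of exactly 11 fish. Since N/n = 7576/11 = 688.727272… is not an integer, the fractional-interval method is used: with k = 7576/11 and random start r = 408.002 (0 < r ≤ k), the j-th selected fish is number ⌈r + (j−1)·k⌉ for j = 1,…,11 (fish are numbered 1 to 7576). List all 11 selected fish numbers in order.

j=1: r + 0k = 408.002 → ⌈·⌉ = 409
j=2: r + 1k = 1096.729272… → ⌈·⌉ = 1097
j=3: r + 2k = 1785.456545… → ⌈·⌉ = 1786
j=4: r + 3k = 2474.183818… → ⌈·⌉ = 2475
j=5: r + 4k = 3162.911090… → ⌈·⌉ = 3163
j=6: r + 5k = 3851.638363… → ⌈·⌉ = 3852
j=7: r + 6k = 4540.365636… → ⌈·⌉ = 4541
j=8: r + 7k = 5229.092909… → ⌈·⌉ = 5230
j=9: r + 8k = 5917.820181… → ⌈·⌉ = 5918
j=10: r + 9k = 6606.547454… → ⌈·⌉ = 6607
j=11: r + 10k = 7295.274727… → ⌈·⌉ = 7296

409, 1097, 1786, 2475, 3163, 3852, 4541, 5230, 5918, 6607, 7296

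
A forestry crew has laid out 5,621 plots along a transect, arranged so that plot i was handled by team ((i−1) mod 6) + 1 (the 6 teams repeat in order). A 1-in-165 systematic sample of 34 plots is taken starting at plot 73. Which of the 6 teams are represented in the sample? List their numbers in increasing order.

1, 4

Consecutive selections differ by k = 165, so their team numbers differ by 165 mod 6 = 3.
gcd(165, 6) = 3, so the sample visits 6/3 = 2 distinct residues mod 6.
Start 73 is team 1; the teams hit are 1, 4.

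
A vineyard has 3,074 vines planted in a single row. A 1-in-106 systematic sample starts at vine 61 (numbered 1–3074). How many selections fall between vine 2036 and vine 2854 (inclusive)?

8

k = 106
First selection ≥ 2036: 61 + ⌈(2036−61)/106⌉·106 = 61 + 19×106 = 2075
Last selection ≤ 2854: 61 + ⌊(2854−61)/106⌋·106 = 61 + 26×106 = 2817
Count = 26 − 19 + 1 = 8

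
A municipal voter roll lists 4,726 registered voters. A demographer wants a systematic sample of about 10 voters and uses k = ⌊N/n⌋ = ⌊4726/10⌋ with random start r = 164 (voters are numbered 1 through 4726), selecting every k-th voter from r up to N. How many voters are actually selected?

k = ⌊4726/10⌋ = 472
Achieved size = ⌊(4726 − 164)/472⌋ + 1 = ⌊4562/472⌋ + 1 = 9 + 1 = 10
(last selection: 164 + 9×472 = 4412 ≤ 4726; next would be 4884 > 4726)

10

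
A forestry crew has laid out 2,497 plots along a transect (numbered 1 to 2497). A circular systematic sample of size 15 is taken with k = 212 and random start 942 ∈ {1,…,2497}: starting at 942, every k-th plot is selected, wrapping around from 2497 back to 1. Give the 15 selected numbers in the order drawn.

Selection 1: 942
Selection 2: 942 + 212 = 1154
Selection 3: 1154 + 212 = 1366
Selection 4: 1366 + 212 = 1578
Selection 5: 1578 + 212 = 1790
Selection 6: 1790 + 212 = 2002
Selection 7: 2002 + 212 = 2214
Selection 8: 2214 + 212 = 2426
Selection 9: 2426 + 212 = 2638 → 2638 − 2497 = 141
Selection 10: 141 + 212 = 353
Selection 11: 353 + 212 = 565
Selection 12: 565 + 212 = 777
Selection 13: 777 + 212 = 989
Selection 14: 989 + 212 = 1201
Selection 15: 1201 + 212 = 1413

942, 1154, 1366, 1578, 1790, 2002, 2214, 2426, 141, 353, 565, 777, 989, 1201, 1413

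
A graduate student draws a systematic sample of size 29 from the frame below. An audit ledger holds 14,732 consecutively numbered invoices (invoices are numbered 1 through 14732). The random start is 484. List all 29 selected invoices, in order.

484, 992, 1500, 2008, 2516, 3024, 3532, 4040, 4548, 5056, 5564, 6072, 6580, 7088, 7596, 8104, 8612, 9120, 9628, 10136, 10644, 11152, 11660, 12168, 12676, 13184, 13692, 14200, 14708

k = N/n = 14732/29 = 508
invoice 1: 484
invoice 2: 484 + 508 = 992
invoice 3: 992 + 508 = 1500
invoice 4: 1500 + 508 = 2008
invoice 5: 2008 + 508 = 2516
invoice 6: 2516 + 508 = 3024
invoice 7: 3024 + 508 = 3532
invoice 8: 3532 + 508 = 4040
invoice 9: 4040 + 508 = 4548
invoice 10: 4548 + 508 = 5056
invoice 11: 5056 + 508 = 5564
invoice 12: 5564 + 508 = 6072
invoice 13: 6072 + 508 = 6580
invoice 14: 6580 + 508 = 7088
invoice 15: 7088 + 508 = 7596
invoice 16: 7596 + 508 = 8104
invoice 17: 8104 + 508 = 8612
invoice 18: 8612 + 508 = 9120
invoice 19: 9120 + 508 = 9628
invoice 20: 9628 + 508 = 10136
invoice 21: 10136 + 508 = 10644
invoice 22: 10644 + 508 = 11152
invoice 23: 11152 + 508 = 11660
invoice 24: 11660 + 508 = 12168
invoice 25: 12168 + 508 = 12676
invoice 26: 12676 + 508 = 13184
invoice 27: 13184 + 508 = 13692
invoice 28: 13692 + 508 = 14200
invoice 29: 14200 + 508 = 14708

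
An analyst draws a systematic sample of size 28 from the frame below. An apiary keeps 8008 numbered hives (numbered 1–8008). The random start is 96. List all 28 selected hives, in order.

96, 382, 668, 954, 1240, 1526, 1812, 2098, 2384, 2670, 2956, 3242, 3528, 3814, 4100, 4386, 4672, 4958, 5244, 5530, 5816, 6102, 6388, 6674, 6960, 7246, 7532, 7818

k = N/n = 8008/28 = 286
hive 1: 96
hive 2: 96 + 286 = 382
hive 3: 382 + 286 = 668
hive 4: 668 + 286 = 954
hive 5: 954 + 286 = 1240
hive 6: 1240 + 286 = 1526
hive 7: 1526 + 286 = 1812
hive 8: 1812 + 286 = 2098
hive 9: 2098 + 286 = 2384
hive 10: 2384 + 286 = 2670
hive 11: 2670 + 286 = 2956
hive 12: 2956 + 286 = 3242
hive 13: 3242 + 286 = 3528
hive 14: 3528 + 286 = 3814
hive 15: 3814 + 286 = 4100
hive 16: 4100 + 286 = 4386
hive 17: 4386 + 286 = 4672
hive 18: 4672 + 286 = 4958
hive 19: 4958 + 286 = 5244
hive 20: 5244 + 286 = 5530
hive 21: 5530 + 286 = 5816
hive 22: 5816 + 286 = 6102
hive 23: 6102 + 286 = 6388
hive 24: 6388 + 286 = 6674
hive 25: 6674 + 286 = 6960
hive 26: 6960 + 286 = 7246
hive 27: 7246 + 286 = 7532
hive 28: 7532 + 286 = 7818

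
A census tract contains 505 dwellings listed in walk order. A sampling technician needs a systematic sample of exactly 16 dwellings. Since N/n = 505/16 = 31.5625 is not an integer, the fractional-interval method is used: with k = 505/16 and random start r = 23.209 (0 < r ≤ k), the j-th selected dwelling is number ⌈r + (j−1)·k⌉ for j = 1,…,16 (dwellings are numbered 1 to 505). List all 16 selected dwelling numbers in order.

24, 55, 87, 118, 150, 182, 213, 245, 276, 308, 339, 371, 402, 434, 466, 497

j=1: r + 0k = 23.209 → ⌈·⌉ = 24
j=2: r + 1k = 54.7715 → ⌈·⌉ = 55
j=3: r + 2k = 86.334 → ⌈·⌉ = 87
j=4: r + 3k = 117.8965 → ⌈·⌉ = 118
j=5: r + 4k = 149.459 → ⌈·⌉ = 150
j=6: r + 5k = 181.0215 → ⌈·⌉ = 182
j=7: r + 6k = 212.584 → ⌈·⌉ = 213
j=8: r + 7k = 244.1465 → ⌈·⌉ = 245
j=9: r + 8k = 275.709 → ⌈·⌉ = 276
j=10: r + 9k = 307.2715 → ⌈·⌉ = 308
j=11: r + 10k = 338.834 → ⌈·⌉ = 339
j=12: r + 11k = 370.3965 → ⌈·⌉ = 371
j=13: r + 12k = 401.959 → ⌈·⌉ = 402
j=14: r + 13k = 433.5215 → ⌈·⌉ = 434
j=15: r + 14k = 465.084 → ⌈·⌉ = 466
j=16: r + 15k = 496.6465 → ⌈·⌉ = 497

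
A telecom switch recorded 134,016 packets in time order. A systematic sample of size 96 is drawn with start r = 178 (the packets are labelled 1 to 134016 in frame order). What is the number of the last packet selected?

k = 134016/96 = 1396
96th selection = r + (96−1)·k = 178 + 95×1396 = 178 + 132620 = 132798

132798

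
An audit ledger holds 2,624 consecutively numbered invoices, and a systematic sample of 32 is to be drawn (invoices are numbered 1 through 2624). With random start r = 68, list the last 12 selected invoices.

k = N/n = 2624/32 = 82
21st selection = 68 + 20×82 = 1708
22nd: 1708 + 82 = 1790
23rd: 1790 + 82 = 1872
24th: 1872 + 82 = 1954
25th: 1954 + 82 = 2036
26th: 2036 + 82 = 2118
27th: 2118 + 82 = 2200
28th: 2200 + 82 = 2282
29th: 2282 + 82 = 2364
30th: 2364 + 82 = 2446
31st: 2446 + 82 = 2528
32nd: 2528 + 82 = 2610

1708, 1790, 1872, 1954, 2036, 2118, 2200, 2282, 2364, 2446, 2528, 2610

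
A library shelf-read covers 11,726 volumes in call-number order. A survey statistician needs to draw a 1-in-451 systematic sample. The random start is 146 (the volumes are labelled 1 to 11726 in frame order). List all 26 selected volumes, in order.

volume 1: 146
volume 2: 146 + 451 = 597
volume 3: 597 + 451 = 1048
volume 4: 1048 + 451 = 1499
volume 5: 1499 + 451 = 1950
volume 6: 1950 + 451 = 2401
volume 7: 2401 + 451 = 2852
volume 8: 2852 + 451 = 3303
volume 9: 3303 + 451 = 3754
volume 10: 3754 + 451 = 4205
volume 11: 4205 + 451 = 4656
volume 12: 4656 + 451 = 5107
volume 13: 5107 + 451 = 5558
volume 14: 5558 + 451 = 6009
volume 15: 6009 + 451 = 6460
volume 16: 6460 + 451 = 6911
volume 17: 6911 + 451 = 7362
volume 18: 7362 + 451 = 7813
volume 19: 7813 + 451 = 8264
volume 20: 8264 + 451 = 8715
volume 21: 8715 + 451 = 9166
volume 22: 9166 + 451 = 9617
volume 23: 9617 + 451 = 10068
volume 24: 10068 + 451 = 10519
volume 25: 10519 + 451 = 10970
volume 26: 10970 + 451 = 11421

146, 597, 1048, 1499, 1950, 2401, 2852, 3303, 3754, 4205, 4656, 5107, 5558, 6009, 6460, 6911, 7362, 7813, 8264, 8715, 9166, 9617, 10068, 10519, 10970, 11421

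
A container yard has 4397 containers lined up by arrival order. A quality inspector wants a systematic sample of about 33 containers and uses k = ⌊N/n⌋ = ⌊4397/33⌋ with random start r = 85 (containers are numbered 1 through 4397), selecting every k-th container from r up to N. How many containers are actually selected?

33

k = ⌊4397/33⌋ = 133
Achieved size = ⌊(4397 − 85)/133⌋ + 1 = ⌊4312/133⌋ + 1 = 32 + 1 = 33
(last selection: 85 + 32×133 = 4341 ≤ 4397; next would be 4474 > 4397)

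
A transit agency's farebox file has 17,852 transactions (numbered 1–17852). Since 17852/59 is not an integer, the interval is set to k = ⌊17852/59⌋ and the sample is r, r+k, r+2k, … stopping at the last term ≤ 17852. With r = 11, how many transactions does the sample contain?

k = ⌊17852/59⌋ = 302
Achieved size = ⌊(17852 − 11)/302⌋ + 1 = ⌊17841/302⌋ + 1 = 59 + 1 = 60
(last selection: 11 + 59×302 = 17829 ≤ 17852; next would be 18131 > 17852)

60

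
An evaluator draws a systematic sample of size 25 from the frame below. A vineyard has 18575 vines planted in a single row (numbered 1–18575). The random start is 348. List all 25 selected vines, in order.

348, 1091, 1834, 2577, 3320, 4063, 4806, 5549, 6292, 7035, 7778, 8521, 9264, 10007, 10750, 11493, 12236, 12979, 13722, 14465, 15208, 15951, 16694, 17437, 18180

k = N/n = 18575/25 = 743
vine 1: 348
vine 2: 348 + 743 = 1091
vine 3: 1091 + 743 = 1834
vine 4: 1834 + 743 = 2577
vine 5: 2577 + 743 = 3320
vine 6: 3320 + 743 = 4063
vine 7: 4063 + 743 = 4806
vine 8: 4806 + 743 = 5549
vine 9: 5549 + 743 = 6292
vine 10: 6292 + 743 = 7035
vine 11: 7035 + 743 = 7778
vine 12: 7778 + 743 = 8521
vine 13: 8521 + 743 = 9264
vine 14: 9264 + 743 = 10007
vine 15: 10007 + 743 = 10750
vine 16: 10750 + 743 = 11493
vine 17: 11493 + 743 = 12236
vine 18: 12236 + 743 = 12979
vine 19: 12979 + 743 = 13722
vine 20: 13722 + 743 = 14465
vine 21: 14465 + 743 = 15208
vine 22: 15208 + 743 = 15951
vine 23: 15951 + 743 = 16694
vine 24: 16694 + 743 = 17437
vine 25: 17437 + 743 = 18180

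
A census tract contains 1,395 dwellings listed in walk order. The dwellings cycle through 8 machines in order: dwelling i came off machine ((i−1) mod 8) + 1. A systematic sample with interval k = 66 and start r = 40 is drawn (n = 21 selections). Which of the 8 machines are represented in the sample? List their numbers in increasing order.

2, 4, 6, 8

Consecutive selections differ by k = 66, so their machine numbers differ by 66 mod 8 = 2.
gcd(66, 8) = 2, so the sample visits 8/2 = 4 distinct residues mod 8.
Start 40 is machine 8; the machines hit are 2, 4, 6, 8.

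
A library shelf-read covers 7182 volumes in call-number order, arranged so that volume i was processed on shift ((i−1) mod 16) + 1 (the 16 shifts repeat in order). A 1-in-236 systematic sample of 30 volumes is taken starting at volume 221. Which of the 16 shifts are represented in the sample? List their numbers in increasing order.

Consecutive selections differ by k = 236, so their shift numbers differ by 236 mod 16 = 12.
gcd(236, 16) = 4, so the sample visits 16/4 = 4 distinct residues mod 16.
Start 221 is shift 13; the shifts hit are 1, 5, 9, 13.

1, 5, 9, 13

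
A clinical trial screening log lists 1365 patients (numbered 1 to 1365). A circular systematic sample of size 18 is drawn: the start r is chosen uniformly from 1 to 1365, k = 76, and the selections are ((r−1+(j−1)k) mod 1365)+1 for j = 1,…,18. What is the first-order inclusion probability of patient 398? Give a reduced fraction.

For each position j, as r ranges over 1…1365 the j-th selection hits every patient exactly once, so patient 398 is selected for exactly 18 of the 1365 starts.
Inclusion probability = 18/1365 = 6/455.

6/455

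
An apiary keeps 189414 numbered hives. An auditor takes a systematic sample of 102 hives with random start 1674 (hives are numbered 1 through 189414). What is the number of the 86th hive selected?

159519

k = 189414/102 = 1857
86th selection = r + (86−1)·k = 1674 + 85×1857 = 1674 + 157845 = 159519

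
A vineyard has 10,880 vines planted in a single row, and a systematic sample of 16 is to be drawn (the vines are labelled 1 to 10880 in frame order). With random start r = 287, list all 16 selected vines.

287, 967, 1647, 2327, 3007, 3687, 4367, 5047, 5727, 6407, 7087, 7767, 8447, 9127, 9807, 10487

k = N/n = 10880/16 = 680
vine 1: 287
vine 2: 287 + 680 = 967
vine 3: 967 + 680 = 1647
vine 4: 1647 + 680 = 2327
vine 5: 2327 + 680 = 3007
vine 6: 3007 + 680 = 3687
vine 7: 3687 + 680 = 4367
vine 8: 4367 + 680 = 5047
vine 9: 5047 + 680 = 5727
vine 10: 5727 + 680 = 6407
vine 11: 6407 + 680 = 7087
vine 12: 7087 + 680 = 7767
vine 13: 7767 + 680 = 8447
vine 14: 8447 + 680 = 9127
vine 15: 9127 + 680 = 9807
vine 16: 9807 + 680 = 10487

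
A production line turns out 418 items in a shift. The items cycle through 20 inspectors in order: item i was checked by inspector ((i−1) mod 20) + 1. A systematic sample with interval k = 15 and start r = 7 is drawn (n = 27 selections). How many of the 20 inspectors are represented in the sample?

4

Consecutive selections differ by k = 15, so their inspector numbers differ by 15 mod 20 = 15.
gcd(15, 20) = 5, so the sample visits 20/5 = 4 distinct residues mod 20.
Start 7 is inspector 7; the inspectors hit are 2, 7, 12, 17.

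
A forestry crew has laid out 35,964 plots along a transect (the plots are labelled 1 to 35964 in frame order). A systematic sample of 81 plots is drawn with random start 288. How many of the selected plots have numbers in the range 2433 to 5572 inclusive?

7

k = 35964/81 = 444
First selection ≥ 2433: 288 + ⌈(2433−288)/444⌉·444 = 288 + 5×444 = 2508
Last selection ≤ 5572: 288 + ⌊(5572−288)/444⌋·444 = 288 + 11×444 = 5172
Count = 11 − 5 + 1 = 7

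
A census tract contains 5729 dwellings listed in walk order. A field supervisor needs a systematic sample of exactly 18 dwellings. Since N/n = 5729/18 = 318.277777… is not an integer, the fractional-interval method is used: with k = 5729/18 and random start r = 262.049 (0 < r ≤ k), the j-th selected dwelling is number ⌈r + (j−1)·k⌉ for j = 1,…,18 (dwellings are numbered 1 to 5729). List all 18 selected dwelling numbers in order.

j=1: r + 0k = 262.049 → ⌈·⌉ = 263
j=2: r + 1k = 580.326777… → ⌈·⌉ = 581
j=3: r + 2k = 898.604555… → ⌈·⌉ = 899
j=4: r + 3k = 1216.882333… → ⌈·⌉ = 1217
j=5: r + 4k = 1535.160111… → ⌈·⌉ = 1536
j=6: r + 5k = 1853.437888… → ⌈·⌉ = 1854
j=7: r + 6k = 2171.715666… → ⌈·⌉ = 2172
j=8: r + 7k = 2489.993444… → ⌈·⌉ = 2490
j=9: r + 8k = 2808.271222… → ⌈·⌉ = 2809
j=10: r + 9k = 3126.549 → ⌈·⌉ = 3127
j=11: r + 10k = 3444.826777… → ⌈·⌉ = 3445
j=12: r + 11k = 3763.104555… → ⌈·⌉ = 3764
j=13: r + 12k = 4081.382333… → ⌈·⌉ = 4082
j=14: r + 13k = 4399.660111… → ⌈·⌉ = 4400
j=15: r + 14k = 4717.937888… → ⌈·⌉ = 4718
j=16: r + 15k = 5036.215666… → ⌈·⌉ = 5037
j=17: r + 16k = 5354.493444… → ⌈·⌉ = 5355
j=18: r + 17k = 5672.771222… → ⌈·⌉ = 5673

263, 581, 899, 1217, 1536, 1854, 2172, 2490, 2809, 3127, 3445, 3764, 4082, 4400, 4718, 5037, 5355, 5673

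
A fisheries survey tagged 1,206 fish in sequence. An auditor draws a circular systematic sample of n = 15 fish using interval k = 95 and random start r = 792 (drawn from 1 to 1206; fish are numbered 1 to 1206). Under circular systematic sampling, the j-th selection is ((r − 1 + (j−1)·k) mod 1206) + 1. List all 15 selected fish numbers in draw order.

792, 887, 982, 1077, 1172, 61, 156, 251, 346, 441, 536, 631, 726, 821, 916

Selection 1: 792
Selection 2: 792 + 95 = 887
Selection 3: 887 + 95 = 982
Selection 4: 982 + 95 = 1077
Selection 5: 1077 + 95 = 1172
Selection 6: 1172 + 95 = 1267 → 1267 − 1206 = 61
Selection 7: 61 + 95 = 156
Selection 8: 156 + 95 = 251
Selection 9: 251 + 95 = 346
Selection 10: 346 + 95 = 441
Selection 11: 441 + 95 = 536
Selection 12: 536 + 95 = 631
Selection 13: 631 + 95 = 726
Selection 14: 726 + 95 = 821
Selection 15: 821 + 95 = 916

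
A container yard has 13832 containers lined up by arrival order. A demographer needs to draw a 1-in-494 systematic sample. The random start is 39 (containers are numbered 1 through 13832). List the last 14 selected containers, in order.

15th selection = 39 + 14×494 = 6955
16th: 6955 + 494 = 7449
17th: 7449 + 494 = 7943
18th: 7943 + 494 = 8437
19th: 8437 + 494 = 8931
20th: 8931 + 494 = 9425
21st: 9425 + 494 = 9919
22nd: 9919 + 494 = 10413
23rd: 10413 + 494 = 10907
24th: 10907 + 494 = 11401
25th: 11401 + 494 = 11895
26th: 11895 + 494 = 12389
27th: 12389 + 494 = 12883
28th: 12883 + 494 = 13377

6955, 7449, 7943, 8437, 8931, 9425, 9919, 10413, 10907, 11401, 11895, 12389, 12883, 13377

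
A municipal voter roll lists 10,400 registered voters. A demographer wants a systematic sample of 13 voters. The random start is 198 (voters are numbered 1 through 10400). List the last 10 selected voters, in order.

2598, 3398, 4198, 4998, 5798, 6598, 7398, 8198, 8998, 9798

k = N/n = 10400/13 = 800
4th selection = 198 + 3×800 = 2598
5th: 2598 + 800 = 3398
6th: 3398 + 800 = 4198
7th: 4198 + 800 = 4998
8th: 4998 + 800 = 5798
9th: 5798 + 800 = 6598
10th: 6598 + 800 = 7398
11th: 7398 + 800 = 8198
12th: 8198 + 800 = 8998
13th: 8998 + 800 = 9798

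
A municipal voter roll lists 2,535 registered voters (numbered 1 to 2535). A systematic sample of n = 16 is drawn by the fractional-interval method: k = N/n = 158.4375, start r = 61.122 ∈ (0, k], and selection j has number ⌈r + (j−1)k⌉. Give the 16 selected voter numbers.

62, 220, 378, 537, 695, 854, 1012, 1171, 1329, 1488, 1646, 1804, 1963, 2121, 2280, 2438

j=1: r + 0k = 61.122 → ⌈·⌉ = 62
j=2: r + 1k = 219.5595 → ⌈·⌉ = 220
j=3: r + 2k = 377.997 → ⌈·⌉ = 378
j=4: r + 3k = 536.4345 → ⌈·⌉ = 537
j=5: r + 4k = 694.872 → ⌈·⌉ = 695
j=6: r + 5k = 853.3095 → ⌈·⌉ = 854
j=7: r + 6k = 1011.747 → ⌈·⌉ = 1012
j=8: r + 7k = 1170.1845 → ⌈·⌉ = 1171
j=9: r + 8k = 1328.622 → ⌈·⌉ = 1329
j=10: r + 9k = 1487.0595 → ⌈·⌉ = 1488
j=11: r + 10k = 1645.497 → ⌈·⌉ = 1646
j=12: r + 11k = 1803.9345 → ⌈·⌉ = 1804
j=13: r + 12k = 1962.372 → ⌈·⌉ = 1963
j=14: r + 13k = 2120.8095 → ⌈·⌉ = 2121
j=15: r + 14k = 2279.247 → ⌈·⌉ = 2280
j=16: r + 15k = 2437.6845 → ⌈·⌉ = 2438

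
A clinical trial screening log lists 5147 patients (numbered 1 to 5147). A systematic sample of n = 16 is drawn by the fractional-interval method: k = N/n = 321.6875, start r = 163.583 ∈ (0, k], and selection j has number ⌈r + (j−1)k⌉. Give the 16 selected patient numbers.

j=1: r + 0k = 163.583 → ⌈·⌉ = 164
j=2: r + 1k = 485.2705 → ⌈·⌉ = 486
j=3: r + 2k = 806.958 → ⌈·⌉ = 807
j=4: r + 3k = 1128.6455 → ⌈·⌉ = 1129
j=5: r + 4k = 1450.333 → ⌈·⌉ = 1451
j=6: r + 5k = 1772.0205 → ⌈·⌉ = 1773
j=7: r + 6k = 2093.708 → ⌈·⌉ = 2094
j=8: r + 7k = 2415.3955 → ⌈·⌉ = 2416
j=9: r + 8k = 2737.083 → ⌈·⌉ = 2738
j=10: r + 9k = 3058.7705 → ⌈·⌉ = 3059
j=11: r + 10k = 3380.458 → ⌈·⌉ = 3381
j=12: r + 11k = 3702.1455 → ⌈·⌉ = 3703
j=13: r + 12k = 4023.833 → ⌈·⌉ = 4024
j=14: r + 13k = 4345.5205 → ⌈·⌉ = 4346
j=15: r + 14k = 4667.208 → ⌈·⌉ = 4668
j=16: r + 15k = 4988.8955 → ⌈·⌉ = 4989

164, 486, 807, 1129, 1451, 1773, 2094, 2416, 2738, 3059, 3381, 3703, 4024, 4346, 4668, 4989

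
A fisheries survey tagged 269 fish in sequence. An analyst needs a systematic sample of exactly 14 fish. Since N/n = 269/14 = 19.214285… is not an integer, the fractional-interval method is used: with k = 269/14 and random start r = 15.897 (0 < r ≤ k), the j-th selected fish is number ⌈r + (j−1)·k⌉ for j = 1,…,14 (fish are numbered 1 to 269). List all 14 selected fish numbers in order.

j=1: r + 0k = 15.897 → ⌈·⌉ = 16
j=2: r + 1k = 35.111285… → ⌈·⌉ = 36
j=3: r + 2k = 54.325571… → ⌈·⌉ = 55
j=4: r + 3k = 73.539857… → ⌈·⌉ = 74
j=5: r + 4k = 92.754142… → ⌈·⌉ = 93
j=6: r + 5k = 111.968428… → ⌈·⌉ = 112
j=7: r + 6k = 131.182714… → ⌈·⌉ = 132
j=8: r + 7k = 150.397 → ⌈·⌉ = 151
j=9: r + 8k = 169.611285… → ⌈·⌉ = 170
j=10: r + 9k = 188.825571… → ⌈·⌉ = 189
j=11: r + 10k = 208.039857… → ⌈·⌉ = 209
j=12: r + 11k = 227.254142… → ⌈·⌉ = 228
j=13: r + 12k = 246.468428… → ⌈·⌉ = 247
j=14: r + 13k = 265.682714… → ⌈·⌉ = 266

16, 36, 55, 74, 93, 112, 132, 151, 170, 189, 209, 228, 247, 266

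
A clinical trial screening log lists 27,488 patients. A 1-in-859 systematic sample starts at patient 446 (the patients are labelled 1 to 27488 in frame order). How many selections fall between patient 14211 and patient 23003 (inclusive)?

k = 859
First selection ≥ 14211: 446 + ⌈(14211−446)/859⌉·859 = 446 + 17×859 = 15049
Last selection ≤ 23003: 446 + ⌊(23003−446)/859⌋·859 = 446 + 26×859 = 22780
Count = 26 − 17 + 1 = 10

10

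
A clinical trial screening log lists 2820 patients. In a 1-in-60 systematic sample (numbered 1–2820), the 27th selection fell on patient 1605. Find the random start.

k = 60
r = 1605 − (27−1)×60 = 1605 − 1560 = 45

45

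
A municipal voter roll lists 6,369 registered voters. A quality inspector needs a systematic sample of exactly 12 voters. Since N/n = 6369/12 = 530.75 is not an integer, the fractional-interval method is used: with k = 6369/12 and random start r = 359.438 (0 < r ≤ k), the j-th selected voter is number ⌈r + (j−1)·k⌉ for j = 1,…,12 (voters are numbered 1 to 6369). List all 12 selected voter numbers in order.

j=1: r + 0k = 359.438 → ⌈·⌉ = 360
j=2: r + 1k = 890.188 → ⌈·⌉ = 891
j=3: r + 2k = 1420.938 → ⌈·⌉ = 1421
j=4: r + 3k = 1951.688 → ⌈·⌉ = 1952
j=5: r + 4k = 2482.438 → ⌈·⌉ = 2483
j=6: r + 5k = 3013.188 → ⌈·⌉ = 3014
j=7: r + 6k = 3543.938 → ⌈·⌉ = 3544
j=8: r + 7k = 4074.688 → ⌈·⌉ = 4075
j=9: r + 8k = 4605.438 → ⌈·⌉ = 4606
j=10: r + 9k = 5136.188 → ⌈·⌉ = 5137
j=11: r + 10k = 5666.938 → ⌈·⌉ = 5667
j=12: r + 11k = 6197.688 → ⌈·⌉ = 6198

360, 891, 1421, 1952, 2483, 3014, 3544, 4075, 4606, 5137, 5667, 6198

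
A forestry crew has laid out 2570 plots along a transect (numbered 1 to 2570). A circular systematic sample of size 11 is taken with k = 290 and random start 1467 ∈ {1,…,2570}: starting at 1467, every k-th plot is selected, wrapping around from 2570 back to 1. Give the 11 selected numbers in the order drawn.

1467, 1757, 2047, 2337, 57, 347, 637, 927, 1217, 1507, 1797

Selection 1: 1467
Selection 2: 1467 + 290 = 1757
Selection 3: 1757 + 290 = 2047
Selection 4: 2047 + 290 = 2337
Selection 5: 2337 + 290 = 2627 → 2627 − 2570 = 57
Selection 6: 57 + 290 = 347
Selection 7: 347 + 290 = 637
Selection 8: 637 + 290 = 927
Selection 9: 927 + 290 = 1217
Selection 10: 1217 + 290 = 1507
Selection 11: 1507 + 290 = 1797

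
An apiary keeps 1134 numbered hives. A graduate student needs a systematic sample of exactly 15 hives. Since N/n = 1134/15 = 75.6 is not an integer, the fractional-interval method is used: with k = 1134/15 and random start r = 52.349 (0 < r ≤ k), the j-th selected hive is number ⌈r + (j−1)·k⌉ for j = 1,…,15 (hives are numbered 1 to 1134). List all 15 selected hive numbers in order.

53, 128, 204, 280, 355, 431, 506, 582, 658, 733, 809, 884, 960, 1036, 1111

j=1: r + 0k = 52.349 → ⌈·⌉ = 53
j=2: r + 1k = 127.949 → ⌈·⌉ = 128
j=3: r + 2k = 203.549 → ⌈·⌉ = 204
j=4: r + 3k = 279.149 → ⌈·⌉ = 280
j=5: r + 4k = 354.749 → ⌈·⌉ = 355
j=6: r + 5k = 430.349 → ⌈·⌉ = 431
j=7: r + 6k = 505.949 → ⌈·⌉ = 506
j=8: r + 7k = 581.549 → ⌈·⌉ = 582
j=9: r + 8k = 657.149 → ⌈·⌉ = 658
j=10: r + 9k = 732.749 → ⌈·⌉ = 733
j=11: r + 10k = 808.349 → ⌈·⌉ = 809
j=12: r + 11k = 883.949 → ⌈·⌉ = 884
j=13: r + 12k = 959.549 → ⌈·⌉ = 960
j=14: r + 13k = 1035.149 → ⌈·⌉ = 1036
j=15: r + 14k = 1110.749 → ⌈·⌉ = 1111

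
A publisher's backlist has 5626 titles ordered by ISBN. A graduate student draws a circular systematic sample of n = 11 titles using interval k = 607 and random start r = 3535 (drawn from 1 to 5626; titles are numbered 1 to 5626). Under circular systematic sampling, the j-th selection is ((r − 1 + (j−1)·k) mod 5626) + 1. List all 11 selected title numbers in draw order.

3535, 4142, 4749, 5356, 337, 944, 1551, 2158, 2765, 3372, 3979

Selection 1: 3535
Selection 2: 3535 + 607 = 4142
Selection 3: 4142 + 607 = 4749
Selection 4: 4749 + 607 = 5356
Selection 5: 5356 + 607 = 5963 → 5963 − 5626 = 337
Selection 6: 337 + 607 = 944
Selection 7: 944 + 607 = 1551
Selection 8: 1551 + 607 = 2158
Selection 9: 2158 + 607 = 2765
Selection 10: 2765 + 607 = 3372
Selection 11: 3372 + 607 = 3979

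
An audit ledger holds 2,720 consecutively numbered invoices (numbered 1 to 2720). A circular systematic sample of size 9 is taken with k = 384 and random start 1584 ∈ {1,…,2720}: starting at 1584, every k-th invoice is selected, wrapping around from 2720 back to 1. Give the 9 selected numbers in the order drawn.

1584, 1968, 2352, 16, 400, 784, 1168, 1552, 1936

Selection 1: 1584
Selection 2: 1584 + 384 = 1968
Selection 3: 1968 + 384 = 2352
Selection 4: 2352 + 384 = 2736 → 2736 − 2720 = 16
Selection 5: 16 + 384 = 400
Selection 6: 400 + 384 = 784
Selection 7: 784 + 384 = 1168
Selection 8: 1168 + 384 = 1552
Selection 9: 1552 + 384 = 1936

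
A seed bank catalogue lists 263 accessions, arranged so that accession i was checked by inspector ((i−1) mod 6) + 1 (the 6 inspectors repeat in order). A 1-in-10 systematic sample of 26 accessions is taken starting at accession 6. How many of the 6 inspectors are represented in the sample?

3

Consecutive selections differ by k = 10, so their inspector numbers differ by 10 mod 6 = 4.
gcd(10, 6) = 2, so the sample visits 6/2 = 3 distinct residues mod 6.
Start 6 is inspector 6; the inspectors hit are 2, 4, 6.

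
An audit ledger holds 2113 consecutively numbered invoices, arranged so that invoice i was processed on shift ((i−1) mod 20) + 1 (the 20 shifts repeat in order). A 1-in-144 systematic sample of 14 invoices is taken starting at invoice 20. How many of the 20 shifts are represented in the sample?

5

Consecutive selections differ by k = 144, so their shift numbers differ by 144 mod 20 = 4.
gcd(144, 20) = 4, so the sample visits 20/4 = 5 distinct residues mod 20.
Start 20 is shift 20; the shifts hit are 4, 8, 12, 16, 20.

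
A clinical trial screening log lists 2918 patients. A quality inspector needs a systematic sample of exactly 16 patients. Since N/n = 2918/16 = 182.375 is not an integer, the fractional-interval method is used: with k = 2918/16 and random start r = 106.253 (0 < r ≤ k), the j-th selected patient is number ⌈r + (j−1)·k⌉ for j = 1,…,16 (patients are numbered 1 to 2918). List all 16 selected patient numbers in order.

107, 289, 472, 654, 836, 1019, 1201, 1383, 1566, 1748, 1931, 2113, 2295, 2478, 2660, 2842

j=1: r + 0k = 106.253 → ⌈·⌉ = 107
j=2: r + 1k = 288.628 → ⌈·⌉ = 289
j=3: r + 2k = 471.003 → ⌈·⌉ = 472
j=4: r + 3k = 653.378 → ⌈·⌉ = 654
j=5: r + 4k = 835.753 → ⌈·⌉ = 836
j=6: r + 5k = 1018.128 → ⌈·⌉ = 1019
j=7: r + 6k = 1200.503 → ⌈·⌉ = 1201
j=8: r + 7k = 1382.878 → ⌈·⌉ = 1383
j=9: r + 8k = 1565.253 → ⌈·⌉ = 1566
j=10: r + 9k = 1747.628 → ⌈·⌉ = 1748
j=11: r + 10k = 1930.003 → ⌈·⌉ = 1931
j=12: r + 11k = 2112.378 → ⌈·⌉ = 2113
j=13: r + 12k = 2294.753 → ⌈·⌉ = 2295
j=14: r + 13k = 2477.128 → ⌈·⌉ = 2478
j=15: r + 14k = 2659.503 → ⌈·⌉ = 2660
j=16: r + 15k = 2841.878 → ⌈·⌉ = 2842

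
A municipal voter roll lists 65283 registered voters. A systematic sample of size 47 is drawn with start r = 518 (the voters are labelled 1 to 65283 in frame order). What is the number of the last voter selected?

k = 65283/47 = 1389
47th selection = r + (47−1)·k = 518 + 46×1389 = 518 + 63894 = 64412

64412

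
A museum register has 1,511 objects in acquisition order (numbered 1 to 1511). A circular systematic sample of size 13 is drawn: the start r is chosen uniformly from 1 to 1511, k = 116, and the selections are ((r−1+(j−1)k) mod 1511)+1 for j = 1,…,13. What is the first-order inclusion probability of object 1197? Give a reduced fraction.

For each position j, as r ranges over 1…1511 the j-th selection hits every object exactly once, so object 1197 is selected for exactly 13 of the 1511 starts.
Inclusion probability = 13/1511.

13/1511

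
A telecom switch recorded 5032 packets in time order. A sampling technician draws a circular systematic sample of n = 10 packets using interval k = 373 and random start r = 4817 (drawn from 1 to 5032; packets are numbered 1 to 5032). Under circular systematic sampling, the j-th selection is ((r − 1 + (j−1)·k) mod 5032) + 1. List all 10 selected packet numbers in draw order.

Selection 1: 4817
Selection 2: 4817 + 373 = 5190 → 5190 − 5032 = 158
Selection 3: 158 + 373 = 531
Selection 4: 531 + 373 = 904
Selection 5: 904 + 373 = 1277
Selection 6: 1277 + 373 = 1650
Selection 7: 1650 + 373 = 2023
Selection 8: 2023 + 373 = 2396
Selection 9: 2396 + 373 = 2769
Selection 10: 2769 + 373 = 3142

4817, 158, 531, 904, 1277, 1650, 2023, 2396, 2769, 3142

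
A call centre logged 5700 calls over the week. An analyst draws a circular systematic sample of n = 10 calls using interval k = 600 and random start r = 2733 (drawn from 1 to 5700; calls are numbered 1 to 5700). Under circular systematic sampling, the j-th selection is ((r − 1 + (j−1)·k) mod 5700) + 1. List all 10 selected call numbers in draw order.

Selection 1: 2733
Selection 2: 2733 + 600 = 3333
Selection 3: 3333 + 600 = 3933
Selection 4: 3933 + 600 = 4533
Selection 5: 4533 + 600 = 5133
Selection 6: 5133 + 600 = 5733 → 5733 − 5700 = 33
Selection 7: 33 + 600 = 633
Selection 8: 633 + 600 = 1233
Selection 9: 1233 + 600 = 1833
Selection 10: 1833 + 600 = 2433

2733, 3333, 3933, 4533, 5133, 33, 633, 1233, 1833, 2433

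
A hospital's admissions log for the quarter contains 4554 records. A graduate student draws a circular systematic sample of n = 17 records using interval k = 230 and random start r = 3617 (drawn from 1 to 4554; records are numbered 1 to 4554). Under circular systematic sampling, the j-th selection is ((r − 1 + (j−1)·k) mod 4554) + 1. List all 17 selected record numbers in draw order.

3617, 3847, 4077, 4307, 4537, 213, 443, 673, 903, 1133, 1363, 1593, 1823, 2053, 2283, 2513, 2743

Selection 1: 3617
Selection 2: 3617 + 230 = 3847
Selection 3: 3847 + 230 = 4077
Selection 4: 4077 + 230 = 4307
Selection 5: 4307 + 230 = 4537
Selection 6: 4537 + 230 = 4767 → 4767 − 4554 = 213
Selection 7: 213 + 230 = 443
Selection 8: 443 + 230 = 673
Selection 9: 673 + 230 = 903
Selection 10: 903 + 230 = 1133
Selection 11: 1133 + 230 = 1363
Selection 12: 1363 + 230 = 1593
Selection 13: 1593 + 230 = 1823
Selection 14: 1823 + 230 = 2053
Selection 15: 2053 + 230 = 2283
Selection 16: 2283 + 230 = 2513
Selection 17: 2513 + 230 = 2743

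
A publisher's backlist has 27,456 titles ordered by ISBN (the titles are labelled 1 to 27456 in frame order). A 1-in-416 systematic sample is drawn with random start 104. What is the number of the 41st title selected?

k = 416
41st selection = r + (41−1)·k = 104 + 40×416 = 104 + 16640 = 16744

16744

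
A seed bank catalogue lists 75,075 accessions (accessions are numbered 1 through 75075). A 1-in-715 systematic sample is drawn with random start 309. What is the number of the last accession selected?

k = 715
105th selection = r + (105−1)·k = 309 + 104×715 = 309 + 74360 = 74669

74669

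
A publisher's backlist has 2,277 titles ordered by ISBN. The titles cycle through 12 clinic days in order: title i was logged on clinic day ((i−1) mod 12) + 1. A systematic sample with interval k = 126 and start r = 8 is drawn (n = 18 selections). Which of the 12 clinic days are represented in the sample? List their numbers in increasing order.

Consecutive selections differ by k = 126, so their clinic day numbers differ by 126 mod 12 = 6.
gcd(126, 12) = 6, so the sample visits 12/6 = 2 distinct residues mod 12.
Start 8 is clinic day 8; the clinic days hit are 2, 8.

2, 8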